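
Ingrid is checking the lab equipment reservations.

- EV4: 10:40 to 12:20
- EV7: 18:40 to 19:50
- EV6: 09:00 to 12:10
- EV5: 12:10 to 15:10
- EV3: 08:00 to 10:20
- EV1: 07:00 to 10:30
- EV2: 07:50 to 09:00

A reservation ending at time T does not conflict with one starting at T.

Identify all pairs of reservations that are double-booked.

EV1 & EV2, EV1 & EV3, EV1 & EV6, EV2 & EV3, EV3 & EV6, EV4 & EV5, EV4 & EV6

Two intervals overlap when each starts before the other ends.
Sorted by start: EV1, EV2, EV3, EV6, EV4, EV5, EV7.
EV2 starts before EV1 ends → EV1 and EV2 overlap.
EV3 starts before EV1 ends → EV1 and EV3 overlap.
EV6 starts before EV1 ends → EV1 and EV6 overlap.
EV4 starts after EV1 ends, so EV1 has no further overlaps.
EV3 starts before EV2 ends → EV2 and EV3 overlap.
EV6 starts exactly when EV2 ends (back-to-back, no overlap), so EV2 has no further overlaps.
EV6 starts before EV3 ends → EV3 and EV6 overlap.
EV4 starts after EV3 ends, so EV3 has no further overlaps.
EV4 starts before EV6 ends → EV6 and EV4 overlap.
EV5 starts exactly when EV6 ends (back-to-back, no overlap), so EV6 has no further overlaps.
EV5 starts before EV4 ends → EV4 and EV5 overlap.
EV7 starts after EV4 ends.
EV7 starts after EV5 ends.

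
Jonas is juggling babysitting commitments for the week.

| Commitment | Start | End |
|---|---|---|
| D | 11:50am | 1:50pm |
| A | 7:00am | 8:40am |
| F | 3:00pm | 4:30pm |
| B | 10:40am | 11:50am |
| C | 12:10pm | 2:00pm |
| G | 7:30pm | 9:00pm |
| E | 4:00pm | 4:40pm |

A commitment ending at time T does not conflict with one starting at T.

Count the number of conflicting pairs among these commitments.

Check each pair: they overlap iff neither finishes before the other starts.
Sorted by start: A, B, D, C, F, E, G.
B starts after A ends, so A has no further overlaps.
D starts exactly when B ends (back-to-back, no overlap), so B has no further overlaps.
C starts before D ends → D and C overlap.
F starts after D ends, so D has no further overlaps.
F starts after C ends, so C has no further overlaps.
E starts before F ends → F and E overlap.
G starts after F ends.
G starts after E ends.
Overlapping pairs: C & D, E & F — 2 in total.

2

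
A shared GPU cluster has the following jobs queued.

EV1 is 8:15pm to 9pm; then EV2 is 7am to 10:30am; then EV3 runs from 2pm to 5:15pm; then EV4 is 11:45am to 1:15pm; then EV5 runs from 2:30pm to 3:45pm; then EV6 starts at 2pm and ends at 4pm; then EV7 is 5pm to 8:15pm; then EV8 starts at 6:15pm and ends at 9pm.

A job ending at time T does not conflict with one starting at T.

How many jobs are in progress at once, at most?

3

Walk through starts and ends in time order (an end at T is processed before a start at T):
7am start EV2 → 1
10:30am end EV2 → 0
11:45am start EV4 → 1
1:15pm end EV4 → 0
2pm start EV3 → 1
2pm start EV6 → 2
2:30pm start EV5 → 3
3:45pm end EV5 → 2
4pm end EV6 → 1
5pm start EV7 → 2
5:15pm end EV3 → 1
6:15pm start EV8 → 2
8:15pm end EV7 → 1
8:15pm start EV1 → 2
9pm end EV1 → 1
9pm end EV8 → 0
Peak is 3, at 2:30pm (EV3, EV5, EV6).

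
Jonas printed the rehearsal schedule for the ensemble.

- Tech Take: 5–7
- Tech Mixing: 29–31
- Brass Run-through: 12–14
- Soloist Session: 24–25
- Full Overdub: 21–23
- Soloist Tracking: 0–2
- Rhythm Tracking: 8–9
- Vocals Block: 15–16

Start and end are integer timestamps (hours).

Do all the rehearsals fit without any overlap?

Sorted by start: Soloist Tracking, Tech Take, Rhythm Tracking, Brass Run-through, Vocals Block, Full Overdub, Soloist Session, Tech Mixing.
Tech Take starts after Soloist Tracking ends, so Soloist Tracking has no further overlaps.
Rhythm Tracking starts after Tech Take ends, so Tech Take has no further overlaps.
Brass Run-through starts after Rhythm Tracking ends, so Rhythm Tracking has no further overlaps.
Vocals Block starts after Brass Run-through ends, so Brass Run-through has no further overlaps.
Full Overdub starts after Vocals Block ends, so Vocals Block has no further overlaps.
Soloist Session starts after Full Overdub ends, so Full Overdub has no further overlaps.
Tech Mixing starts after Soloist Session ends.
Every pair is clear; the schedule has no overlaps.

Yes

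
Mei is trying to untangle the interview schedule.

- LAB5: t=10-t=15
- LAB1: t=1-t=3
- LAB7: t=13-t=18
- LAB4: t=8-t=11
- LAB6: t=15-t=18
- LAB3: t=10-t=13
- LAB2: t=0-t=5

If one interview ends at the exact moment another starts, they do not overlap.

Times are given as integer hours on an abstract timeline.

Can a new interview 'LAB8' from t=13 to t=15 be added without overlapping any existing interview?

LAB2: ends t=5 at or before LAB8 starts t=13 → clear.
LAB1: ends t=3 at or before LAB8 starts t=13 → clear.
LAB4: ends t=11 at or before LAB8 starts t=13 → clear.
LAB3: ends t=13 at or before LAB8 starts t=13 → clear.
LAB5: starts t=10 before LAB8 ends t=15, and ends t=15 after LAB8 starts t=13 → overlap.
LAB7: starts t=13 before LAB8 ends t=15, and ends t=18 after LAB8 starts t=13 → overlap.
LAB6: starts t=15 at or after LAB8 ends t=15 → clear.
LAB8 overlaps LAB5, LAB7.

No — it overlaps LAB5, LAB7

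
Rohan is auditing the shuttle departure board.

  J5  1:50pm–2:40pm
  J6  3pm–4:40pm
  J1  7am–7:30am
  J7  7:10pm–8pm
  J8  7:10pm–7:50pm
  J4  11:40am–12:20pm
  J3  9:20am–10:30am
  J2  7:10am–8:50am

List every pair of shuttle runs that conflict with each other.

Sorted by start: J1, J2, J3, J4, J5, J6, J7, J8.
J2 starts before J1 ends → J1 and J2 overlap.
J3 starts after J1 ends; J1 is clear from here.
J3 starts after J2 ends; J2 is clear from here.
J4 starts after J3 ends; J3 is clear from here.
J5 starts after J4 ends; J4 is clear from here.
J6 starts after J5 ends; J5 is clear from here.
J7 starts after J6 ends; J6 is clear from here.
J8 starts before J7 ends → J7 and J8 overlap.

J1 & J2, J7 & J8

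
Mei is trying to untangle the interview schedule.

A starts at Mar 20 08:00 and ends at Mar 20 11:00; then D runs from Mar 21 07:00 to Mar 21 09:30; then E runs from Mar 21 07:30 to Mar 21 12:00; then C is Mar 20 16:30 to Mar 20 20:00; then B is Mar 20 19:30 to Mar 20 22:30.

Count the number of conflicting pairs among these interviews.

2

Check each pair: they overlap iff neither finishes before the other starts.
Sorted by start: A, C, B, D, E.
C starts after A ends, so A has no further overlaps.
B starts before C ends → C and B overlap.
D starts after C ends, so C has no further overlaps.
D starts after B ends, so B has no further overlaps.
E starts before D ends → D and E overlap.
Overlapping pairs: B & C, D & E — 2 in total.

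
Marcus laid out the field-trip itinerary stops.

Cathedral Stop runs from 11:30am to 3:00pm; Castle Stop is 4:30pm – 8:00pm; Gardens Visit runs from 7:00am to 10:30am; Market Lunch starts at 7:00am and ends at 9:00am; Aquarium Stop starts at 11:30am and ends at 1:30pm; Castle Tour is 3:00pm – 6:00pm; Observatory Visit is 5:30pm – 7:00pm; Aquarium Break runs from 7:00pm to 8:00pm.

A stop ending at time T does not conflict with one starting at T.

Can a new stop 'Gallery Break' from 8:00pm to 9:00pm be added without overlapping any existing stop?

Market Lunch: ends 9:00am at or before Gallery Break starts 8:00pm → clear.
Gardens Visit: ends 10:30am at or before Gallery Break starts 8:00pm → clear.
Cathedral Stop: ends 3:00pm at or before Gallery Break starts 8:00pm → clear.
Aquarium Stop: ends 1:30pm at or before Gallery Break starts 8:00pm → clear.
Castle Tour: ends 6:00pm at or before Gallery Break starts 8:00pm → clear.
Castle Stop: ends 8:00pm at or before Gallery Break starts 8:00pm → clear.
Observatory Visit: ends 7:00pm at or before Gallery Break starts 8:00pm → clear.
Aquarium Break: ends 8:00pm at or before Gallery Break starts 8:00pm → clear.

Yes — the slot is free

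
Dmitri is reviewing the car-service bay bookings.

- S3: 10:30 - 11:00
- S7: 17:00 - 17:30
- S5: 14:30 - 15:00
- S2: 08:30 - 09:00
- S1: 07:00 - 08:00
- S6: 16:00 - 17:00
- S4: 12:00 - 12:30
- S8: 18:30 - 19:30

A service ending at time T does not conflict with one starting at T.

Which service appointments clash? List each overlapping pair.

Sorted by start: S1, S2, S3, S4, S5, S6, S7, S8.
S2 starts after S1 ends; S1 is clear from here.
S3 starts after S2 ends; S2 is clear from here.
S4 starts after S3 ends; S3 is clear from here.
S5 starts after S4 ends; S4 is clear from here.
S6 starts after S5 ends; S5 is clear from here.
S7 starts exactly when S6 ends (back-to-back, no overlap); S6 is clear from here.
S8 starts after S7 ends.

no conflicts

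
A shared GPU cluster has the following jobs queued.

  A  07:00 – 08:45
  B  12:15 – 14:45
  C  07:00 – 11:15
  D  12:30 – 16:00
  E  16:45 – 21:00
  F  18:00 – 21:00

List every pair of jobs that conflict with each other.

A & C, B & D, E & F

Check each pair: they overlap iff neither finishes before the other starts.
Sorted by start: A, C, B, D, E, F.
C starts before A ends → A and C overlap.
B starts after A ends; A is clear from here.
B starts after C ends; C is clear from here.
D starts before B ends → B and D overlap.
E starts after B ends; B is clear from here.
E starts after D ends; D is clear from here.
F starts before E ends → E and F overlap.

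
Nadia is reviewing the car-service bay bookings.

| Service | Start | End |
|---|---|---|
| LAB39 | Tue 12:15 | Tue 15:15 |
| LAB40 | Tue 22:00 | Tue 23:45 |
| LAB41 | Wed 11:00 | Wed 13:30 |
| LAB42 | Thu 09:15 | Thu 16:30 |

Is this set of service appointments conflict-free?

Sorted by start: LAB39, LAB40, LAB41, LAB42.
LAB40 starts after LAB39 ends; LAB39 is clear from here.
LAB41 starts after LAB40 ends; LAB40 is clear from here.
LAB42 starts after LAB41 ends.
Every pair is clear; the schedule has no overlaps.

Yes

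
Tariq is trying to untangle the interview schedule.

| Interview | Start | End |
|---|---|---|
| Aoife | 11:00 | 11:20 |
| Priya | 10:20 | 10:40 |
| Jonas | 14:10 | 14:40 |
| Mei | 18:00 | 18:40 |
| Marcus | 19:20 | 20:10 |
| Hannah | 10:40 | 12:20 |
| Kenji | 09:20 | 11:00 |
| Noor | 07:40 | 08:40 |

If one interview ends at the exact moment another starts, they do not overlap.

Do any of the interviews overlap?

Yes

Sorted by start: Noor, Kenji, Priya, Hannah, Aoife, Jonas, Mei, Marcus.
Kenji starts after Noor ends — done with Noor.
Priya starts before Kenji ends → Kenji and Priya overlap.
That's a conflict, so the schedule is not conflict-free.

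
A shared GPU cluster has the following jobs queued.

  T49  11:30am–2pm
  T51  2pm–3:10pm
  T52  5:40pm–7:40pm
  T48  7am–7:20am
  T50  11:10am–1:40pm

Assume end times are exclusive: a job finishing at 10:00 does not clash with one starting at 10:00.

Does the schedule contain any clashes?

Yes

Sorted by start: T48, T50, T49, T51, T52.
T50 starts after T48 ends; T48 is clear from here.
T49 starts before T50 ends → T50 and T49 overlap.
That's a conflict, so the schedule is not conflict-free.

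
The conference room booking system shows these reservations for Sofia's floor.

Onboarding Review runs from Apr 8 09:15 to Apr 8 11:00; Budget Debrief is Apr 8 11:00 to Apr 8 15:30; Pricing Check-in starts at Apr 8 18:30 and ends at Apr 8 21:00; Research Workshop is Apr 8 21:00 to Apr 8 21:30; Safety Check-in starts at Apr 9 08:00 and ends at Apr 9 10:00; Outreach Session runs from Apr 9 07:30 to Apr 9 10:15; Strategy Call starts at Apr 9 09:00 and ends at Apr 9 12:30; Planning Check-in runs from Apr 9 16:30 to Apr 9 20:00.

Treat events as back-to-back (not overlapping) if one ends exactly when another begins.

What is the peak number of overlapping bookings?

3

Sweep the timeline, counting +1 at each start and −1 at each end (ends before starts at a tie):
Apr 8 09:15 start Onboarding Review → 1
Apr 8 11:00 end Onboarding Review → 0
Apr 8 11:00 start Budget Debrief → 1
Apr 8 15:30 end Budget Debrief → 0
Apr 8 18:30 start Pricing Check-in → 1
Apr 8 21:00 end Pricing Check-in → 0
Apr 8 21:00 start Research Workshop → 1
Apr 8 21:30 end Research Workshop → 0
Apr 9 07:30 start Outreach Session → 1
Apr 9 08:00 start Safety Check-in → 2
Apr 9 09:00 start Strategy Call → 3
Apr 9 10:00 end Safety Check-in → 2
Apr 9 10:15 end Outreach Session → 1
Apr 9 12:30 end Strategy Call → 0
Apr 9 16:30 start Planning Check-in → 1
Apr 9 20:00 end Planning Check-in → 0
Peak is 3, at Apr 9 09:00 (Outreach Session, Safety Check-in, Strategy Call).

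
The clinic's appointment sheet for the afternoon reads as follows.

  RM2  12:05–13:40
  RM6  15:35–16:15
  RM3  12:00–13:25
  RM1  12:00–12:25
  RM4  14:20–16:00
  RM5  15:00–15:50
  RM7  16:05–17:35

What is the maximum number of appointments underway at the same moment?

3

Sort all start/end points and keep a running count:
12:00 start RM1 → 1
12:00 start RM3 → 2
12:05 start RM2 → 3
12:25 end RM1 → 2
13:25 end RM3 → 1
13:40 end RM2 → 0
14:20 start RM4 → 1
15:00 start RM5 → 2
15:35 start RM6 → 3
15:50 end RM5 → 2
16:00 end RM4 → 1
16:05 start RM7 → 2
16:15 end RM6 → 1
17:35 end RM7 → 0
Peak is 3, at 12:05 (RM1, RM2, RM3).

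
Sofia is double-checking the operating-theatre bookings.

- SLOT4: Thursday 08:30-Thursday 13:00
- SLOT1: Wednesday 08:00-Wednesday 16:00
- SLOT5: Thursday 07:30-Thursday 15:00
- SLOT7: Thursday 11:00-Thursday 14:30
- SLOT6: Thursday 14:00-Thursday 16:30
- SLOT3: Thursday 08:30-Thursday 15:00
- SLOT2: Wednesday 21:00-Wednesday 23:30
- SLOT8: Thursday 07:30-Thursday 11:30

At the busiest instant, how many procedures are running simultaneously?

Sort all start/end points and keep a running count:
Wednesday 08:00 start SLOT1 → 1
Wednesday 16:00 end SLOT1 → 0
Wednesday 21:00 start SLOT2 → 1
Wednesday 23:30 end SLOT2 → 0
Thursday 07:30 start SLOT5 → 1
Thursday 07:30 start SLOT8 → 2
Thursday 08:30 start SLOT3 → 3
Thursday 08:30 start SLOT4 → 4
Thursday 11:00 start SLOT7 → 5
Thursday 11:30 end SLOT8 → 4
Thursday 13:00 end SLOT4 → 3
Thursday 14:00 start SLOT6 → 4
Thursday 14:30 end SLOT7 → 3
Thursday 15:00 end SLOT3 → 2
Thursday 15:00 end SLOT5 → 1
Thursday 16:30 end SLOT6 → 0
Peak is 5, at Thursday 11:00 (SLOT3, SLOT4, SLOT5, SLOT7, SLOT8).

5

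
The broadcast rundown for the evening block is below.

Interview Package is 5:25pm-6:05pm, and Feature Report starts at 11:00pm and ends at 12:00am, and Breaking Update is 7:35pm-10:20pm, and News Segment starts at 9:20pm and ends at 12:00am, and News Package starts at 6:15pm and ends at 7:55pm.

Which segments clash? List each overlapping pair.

Sorted by start: Interview Package, News Package, Breaking Update, News Segment, Feature Report.
News Package starts after Interview Package ends, so Interview Package has no further overlaps.
Breaking Update starts before News Package ends → News Package and Breaking Update overlap.
News Segment starts after News Package ends, so News Package has no further overlaps.
News Segment starts before Breaking Update ends → Breaking Update and News Segment overlap.
Feature Report starts after Breaking Update ends.
Feature Report starts before News Segment ends → News Segment and Feature Report overlap.

Breaking Update & News Package, Breaking Update & News Segment, Feature Report & News Segment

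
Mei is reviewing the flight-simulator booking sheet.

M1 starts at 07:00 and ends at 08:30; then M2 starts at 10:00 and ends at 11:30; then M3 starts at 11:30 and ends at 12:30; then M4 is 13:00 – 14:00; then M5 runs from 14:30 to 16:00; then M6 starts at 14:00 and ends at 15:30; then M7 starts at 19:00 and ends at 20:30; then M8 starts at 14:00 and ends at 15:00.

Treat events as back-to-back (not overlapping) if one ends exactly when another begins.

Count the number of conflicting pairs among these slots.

3

Two intervals overlap when each starts before the other ends.
Sorted by start: M1, M2, M3, M4, M6, M8, M5, M7.
M2 starts after M1 ends, so nothing later overlaps M1 either.
M3 starts exactly when M2 ends (back-to-back, no overlap), so nothing later overlaps M2 either.
M4 starts after M3 ends, so nothing later overlaps M3 either.
M6 starts exactly when M4 ends (back-to-back, no overlap), so nothing later overlaps M4 either.
M8 starts before M6 ends → M6 and M8 overlap.
M5 starts before M6 ends → M6 and M5 overlap.
M7 starts after M6 ends.
M5 starts before M8 ends → M8 and M5 overlap.
M7 starts after M8 ends.
M7 starts after M5 ends.
Overlapping pairs: M5 & M6, M5 & M8, M6 & M8 — 3 in total.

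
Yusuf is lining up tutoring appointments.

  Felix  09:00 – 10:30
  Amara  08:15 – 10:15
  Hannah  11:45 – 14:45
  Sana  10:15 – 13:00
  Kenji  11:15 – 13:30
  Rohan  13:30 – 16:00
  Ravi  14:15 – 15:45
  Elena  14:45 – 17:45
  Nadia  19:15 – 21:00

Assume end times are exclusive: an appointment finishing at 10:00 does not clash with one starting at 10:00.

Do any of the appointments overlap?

Yes

Sorted by start: Amara, Felix, Sana, Kenji, Hannah, Rohan, Ravi, Elena, Nadia.
Felix starts before Amara ends → Amara and Felix overlap.
That's a conflict, so the schedule is not conflict-free.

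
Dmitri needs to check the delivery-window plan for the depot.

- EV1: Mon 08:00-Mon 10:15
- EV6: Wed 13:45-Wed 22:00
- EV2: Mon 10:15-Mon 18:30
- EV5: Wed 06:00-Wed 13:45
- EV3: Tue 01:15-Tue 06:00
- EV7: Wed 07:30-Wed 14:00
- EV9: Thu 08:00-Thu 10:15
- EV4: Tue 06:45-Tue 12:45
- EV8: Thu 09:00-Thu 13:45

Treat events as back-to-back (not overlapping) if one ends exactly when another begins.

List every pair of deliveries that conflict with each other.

Check each pair: they overlap iff neither finishes before the other starts.
Sorted by start: EV1, EV2, EV3, EV4, EV5, EV7, EV6, EV9, EV8.
EV2 starts exactly when EV1 ends (back-to-back, no overlap), so EV1 has no further overlaps.
EV3 starts after EV2 ends, so EV2 has no further overlaps.
EV4 starts after EV3 ends, so EV3 has no further overlaps.
EV5 starts after EV4 ends, so EV4 has no further overlaps.
EV7 starts before EV5 ends → EV5 and EV7 overlap.
EV6 starts exactly when EV5 ends (back-to-back, no overlap), so EV5 has no further overlaps.
EV6 starts before EV7 ends → EV7 and EV6 overlap.
EV9 starts after EV7 ends, so EV7 has no further overlaps.
EV9 starts after EV6 ends, so EV6 has no further overlaps.
EV8 starts before EV9 ends → EV9 and EV8 overlap.

EV5 & EV7, EV6 & EV7, EV8 & EV9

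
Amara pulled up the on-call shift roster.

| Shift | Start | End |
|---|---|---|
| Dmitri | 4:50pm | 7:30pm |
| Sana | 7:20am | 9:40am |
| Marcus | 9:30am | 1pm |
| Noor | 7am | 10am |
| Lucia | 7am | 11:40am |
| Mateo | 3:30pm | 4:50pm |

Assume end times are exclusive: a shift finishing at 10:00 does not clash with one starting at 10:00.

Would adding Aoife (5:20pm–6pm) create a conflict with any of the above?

Yes — it overlaps Dmitri

Lucia: ends 11:40am at or before Aoife starts 5:20pm → clear.
Noor: ends 10am at or before Aoife starts 5:20pm → clear.
Sana: ends 9:40am at or before Aoife starts 5:20pm → clear.
Marcus: ends 1pm at or before Aoife starts 5:20pm → clear.
Mateo: ends 4:50pm at or before Aoife starts 5:20pm → clear.
Dmitri: starts 4:50pm before Aoife ends 6pm, and ends 7:30pm after Aoife starts 5:20pm → overlap.
Aoife overlaps Dmitri.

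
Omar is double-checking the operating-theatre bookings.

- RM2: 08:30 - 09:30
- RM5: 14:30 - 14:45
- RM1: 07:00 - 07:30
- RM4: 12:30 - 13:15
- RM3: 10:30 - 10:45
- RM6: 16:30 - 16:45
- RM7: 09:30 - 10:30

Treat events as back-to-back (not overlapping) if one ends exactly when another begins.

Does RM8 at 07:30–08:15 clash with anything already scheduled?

RM1: ends 07:30 at or before RM8 starts 07:30 → clear.
RM2: starts 08:30 at or after RM8 ends 08:15 → clear.
RM7: starts 09:30 at or after RM8 ends 08:15 → clear.
RM3: starts 10:30 at or after RM8 ends 08:15 → clear.
RM4: starts 12:30 at or after RM8 ends 08:15 → clear.
RM5: starts 14:30 at or after RM8 ends 08:15 → clear.
RM6: starts 16:30 at or after RM8 ends 08:15 → clear.

No — it doesn't clash with anything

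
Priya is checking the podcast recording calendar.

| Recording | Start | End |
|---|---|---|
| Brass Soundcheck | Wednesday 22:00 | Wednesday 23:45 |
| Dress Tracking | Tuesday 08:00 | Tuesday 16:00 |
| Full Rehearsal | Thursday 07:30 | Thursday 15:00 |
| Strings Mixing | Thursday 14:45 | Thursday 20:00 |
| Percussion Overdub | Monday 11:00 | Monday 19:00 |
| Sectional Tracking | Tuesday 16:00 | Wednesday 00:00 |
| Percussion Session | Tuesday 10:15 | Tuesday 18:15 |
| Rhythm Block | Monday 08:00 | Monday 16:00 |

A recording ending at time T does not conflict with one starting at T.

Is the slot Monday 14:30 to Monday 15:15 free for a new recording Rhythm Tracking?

No — it overlaps Percussion Overdub, Rhythm Block

Rhythm Block: starts Monday 08:00 before Rhythm Tracking ends Monday 15:15, and ends Monday 16:00 after Rhythm Tracking starts Monday 14:30 → overlap.
Percussion Overdub: starts Monday 11:00 before Rhythm Tracking ends Monday 15:15, and ends Monday 19:00 after Rhythm Tracking starts Monday 14:30 → overlap.
Dress Tracking: starts Tuesday 08:00 at or after Rhythm Tracking ends Monday 15:15 → clear.
Percussion Session: starts Tuesday 10:15 at or after Rhythm Tracking ends Monday 15:15 → clear.
Sectional Tracking: starts Tuesday 16:00 at or after Rhythm Tracking ends Monday 15:15 → clear.
Brass Soundcheck: starts Wednesday 22:00 at or after Rhythm Tracking ends Monday 15:15 → clear.
Full Rehearsal: starts Thursday 07:30 at or after Rhythm Tracking ends Monday 15:15 → clear.
Strings Mixing: starts Thursday 14:45 at or after Rhythm Tracking ends Monday 15:15 → clear.
Rhythm Tracking overlaps Rhythm Block, Percussion Overdub.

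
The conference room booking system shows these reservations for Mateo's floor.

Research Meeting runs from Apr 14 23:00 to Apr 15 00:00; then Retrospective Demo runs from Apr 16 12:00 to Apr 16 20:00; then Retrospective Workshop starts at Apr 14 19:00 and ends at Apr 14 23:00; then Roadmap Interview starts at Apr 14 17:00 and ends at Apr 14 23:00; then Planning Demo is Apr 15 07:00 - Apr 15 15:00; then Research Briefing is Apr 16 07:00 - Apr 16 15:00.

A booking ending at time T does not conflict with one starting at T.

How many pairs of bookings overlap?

2

Two intervals overlap when each starts before the other ends.
Sorted by start: Roadmap Interview, Retrospective Workshop, Research Meeting, Planning Demo, Research Briefing, Retrospective Demo.
Retrospective Workshop starts before Roadmap Interview ends → Roadmap Interview and Retrospective Workshop overlap.
Research Meeting starts exactly when Roadmap Interview ends (back-to-back, no overlap), so nothing later overlaps Roadmap Interview either.
Research Meeting starts exactly when Retrospective Workshop ends (back-to-back, no overlap), so nothing later overlaps Retrospective Workshop either.
Planning Demo starts after Research Meeting ends, so nothing later overlaps Research Meeting either.
Research Briefing starts after Planning Demo ends, so nothing later overlaps Planning Demo either.
Retrospective Demo starts before Research Briefing ends → Research Briefing and Retrospective Demo overlap.
Overlapping pairs: Research Briefing & Retrospective Demo, Retrospective Workshop & Roadmap Interview — 2 in total.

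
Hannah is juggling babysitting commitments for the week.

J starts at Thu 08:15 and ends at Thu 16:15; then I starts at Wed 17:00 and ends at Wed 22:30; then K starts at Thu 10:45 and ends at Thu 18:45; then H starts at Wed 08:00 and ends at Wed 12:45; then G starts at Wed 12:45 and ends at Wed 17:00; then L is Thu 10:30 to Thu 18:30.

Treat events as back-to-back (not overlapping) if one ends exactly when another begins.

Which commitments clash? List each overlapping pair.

J & K, J & L, K & L

Check each pair: they overlap iff neither finishes before the other starts.
Sorted by start: H, G, I, J, L, K.
G starts exactly when H ends (back-to-back, no overlap), so nothing later overlaps H either.
I starts exactly when G ends (back-to-back, no overlap), so nothing later overlaps G either.
J starts after I ends, so nothing later overlaps I either.
L starts before J ends → J and L overlap.
K starts before J ends → J and K overlap.
K starts before L ends → L and K overlap.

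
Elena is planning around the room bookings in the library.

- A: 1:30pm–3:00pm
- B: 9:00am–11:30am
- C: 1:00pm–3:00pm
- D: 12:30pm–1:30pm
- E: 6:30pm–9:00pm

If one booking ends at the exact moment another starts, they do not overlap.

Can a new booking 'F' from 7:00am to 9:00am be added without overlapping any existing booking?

Yes — the slot is free

B: starts 9:00am at or after F ends 9:00am → clear.
D: starts 12:30pm at or after F ends 9:00am → clear.
C: starts 1:00pm at or after F ends 9:00am → clear.
A: starts 1:30pm at or after F ends 9:00am → clear.
E: starts 6:30pm at or after F ends 9:00am → clear.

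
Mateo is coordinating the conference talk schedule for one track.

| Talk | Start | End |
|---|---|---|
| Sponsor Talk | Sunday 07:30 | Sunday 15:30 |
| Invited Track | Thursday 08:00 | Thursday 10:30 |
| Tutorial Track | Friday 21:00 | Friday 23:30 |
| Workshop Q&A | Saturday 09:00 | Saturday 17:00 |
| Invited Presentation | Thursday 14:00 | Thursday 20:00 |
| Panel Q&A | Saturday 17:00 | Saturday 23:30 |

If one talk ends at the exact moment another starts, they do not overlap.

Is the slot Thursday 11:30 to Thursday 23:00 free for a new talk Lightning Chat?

No — it overlaps Invited Presentation

Invited Track: ends Thursday 10:30 at or before Lightning Chat starts Thursday 11:30 → clear.
Invited Presentation: starts Thursday 14:00 before Lightning Chat ends Thursday 23:00, and ends Thursday 20:00 after Lightning Chat starts Thursday 11:30 → overlap.
Tutorial Track: starts Friday 21:00 at or after Lightning Chat ends Thursday 23:00 → clear.
Workshop Q&A: starts Saturday 09:00 at or after Lightning Chat ends Thursday 23:00 → clear.
Panel Q&A: starts Saturday 17:00 at or after Lightning Chat ends Thursday 23:00 → clear.
Sponsor Talk: starts Sunday 07:30 at or after Lightning Chat ends Thursday 23:00 → clear.
Lightning Chat overlaps Invited Presentation.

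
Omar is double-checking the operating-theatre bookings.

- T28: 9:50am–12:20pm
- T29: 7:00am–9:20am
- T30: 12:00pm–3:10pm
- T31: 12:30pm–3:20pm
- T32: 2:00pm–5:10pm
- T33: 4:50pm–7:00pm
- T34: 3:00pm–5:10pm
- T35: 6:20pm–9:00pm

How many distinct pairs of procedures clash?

Sorted by start: T29, T28, T30, T31, T32, T34, T33, T35.
T28 starts after T29 ends — done with T29.
T30 starts before T28 ends → T28 and T30 overlap.
T31 starts after T28 ends — done with T28.
T31 starts before T30 ends → T30 and T31 overlap.
T32 starts before T30 ends → T30 and T32 overlap.
T34 starts before T30 ends → T30 and T34 overlap.
T33 starts after T30 ends — done with T30.
T32 starts before T31 ends → T31 and T32 overlap.
T34 starts before T31 ends → T31 and T34 overlap.
T33 starts after T31 ends — done with T31.
T34 starts before T32 ends → T32 and T34 overlap.
T33 starts before T32 ends → T32 and T33 overlap.
T35 starts after T32 ends.
T33 starts before T34 ends → T34 and T33 overlap.
T35 starts after T34 ends.
T35 starts before T33 ends → T33 and T35 overlap.
Overlapping pairs: T28 & T30, T30 & T31, T30 & T32, T30 & T34, T31 & T32, T31 & T34, T32 & T33, T32 & T34, T33 & T34, T33 & T35 — 10 in total.

10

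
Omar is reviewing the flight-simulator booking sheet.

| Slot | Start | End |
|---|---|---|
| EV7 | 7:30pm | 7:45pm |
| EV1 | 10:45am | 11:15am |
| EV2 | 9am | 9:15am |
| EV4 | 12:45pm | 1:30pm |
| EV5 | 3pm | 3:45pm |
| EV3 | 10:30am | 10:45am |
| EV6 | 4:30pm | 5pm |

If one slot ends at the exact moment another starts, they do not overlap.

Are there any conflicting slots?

No

Sorted by start: EV2, EV3, EV1, EV4, EV5, EV6, EV7.
EV3 starts after EV2 ends, so nothing later overlaps EV2 either.
EV1 starts exactly when EV3 ends (back-to-back, no overlap), so nothing later overlaps EV3 either.
EV4 starts after EV1 ends, so nothing later overlaps EV1 either.
EV5 starts after EV4 ends, so nothing later overlaps EV4 either.
EV6 starts after EV5 ends, so nothing later overlaps EV5 either.
EV7 starts after EV6 ends.
Every pair is clear; the schedule has no overlaps.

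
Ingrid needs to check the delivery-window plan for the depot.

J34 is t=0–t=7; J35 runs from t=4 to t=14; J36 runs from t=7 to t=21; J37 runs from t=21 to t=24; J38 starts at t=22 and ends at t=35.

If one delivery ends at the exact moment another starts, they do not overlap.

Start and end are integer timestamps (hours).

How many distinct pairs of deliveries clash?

3

Sorted by start: J34, J35, J36, J37, J38.
J35 starts before J34 ends → J34 and J35 overlap.
J36 starts exactly when J34 ends (back-to-back, no overlap); J34 is clear from here.
J36 starts before J35 ends → J35 and J36 overlap.
J37 starts after J35 ends; J35 is clear from here.
J37 starts exactly when J36 ends (back-to-back, no overlap); J36 is clear from here.
J38 starts before J37 ends → J37 and J38 overlap.
Overlapping pairs: J34 & J35, J35 & J36, J37 & J38 — 3 in total.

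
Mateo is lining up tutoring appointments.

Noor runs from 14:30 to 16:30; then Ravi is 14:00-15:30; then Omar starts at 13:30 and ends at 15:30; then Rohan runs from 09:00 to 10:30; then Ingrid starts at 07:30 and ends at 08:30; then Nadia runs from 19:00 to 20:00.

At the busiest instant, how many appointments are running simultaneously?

3

Walk through starts and ends in time order (an end at T is processed before a start at T):
07:30 start Ingrid → 1
08:30 end Ingrid → 0
09:00 start Rohan → 1
10:30 end Rohan → 0
13:30 start Omar → 1
14:00 start Ravi → 2
14:30 start Noor → 3
15:30 end Omar → 2
15:30 end Ravi → 1
16:30 end Noor → 0
19:00 start Nadia → 1
20:00 end Nadia → 0
Peak is 3, at 14:30 (Noor, Omar, Ravi).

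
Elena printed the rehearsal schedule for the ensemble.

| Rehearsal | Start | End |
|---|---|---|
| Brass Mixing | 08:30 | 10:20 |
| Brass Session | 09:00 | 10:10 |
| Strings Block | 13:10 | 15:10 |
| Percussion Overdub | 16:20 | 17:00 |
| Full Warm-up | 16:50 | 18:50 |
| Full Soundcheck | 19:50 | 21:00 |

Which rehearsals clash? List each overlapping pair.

Sorted by start: Brass Mixing, Brass Session, Strings Block, Percussion Overdub, Full Warm-up, Full Soundcheck.
Brass Session starts before Brass Mixing ends → Brass Mixing and Brass Session overlap.
Strings Block starts after Brass Mixing ends, so Brass Mixing has no further overlaps.
Strings Block starts after Brass Session ends, so Brass Session has no further overlaps.
Percussion Overdub starts after Strings Block ends, so Strings Block has no further overlaps.
Full Warm-up starts before Percussion Overdub ends → Percussion Overdub and Full Warm-up overlap.
Full Soundcheck starts after Percussion Overdub ends.
Full Soundcheck starts after Full Warm-up ends.

Brass Mixing & Brass Session, Full Warm-up & Percussion Overdub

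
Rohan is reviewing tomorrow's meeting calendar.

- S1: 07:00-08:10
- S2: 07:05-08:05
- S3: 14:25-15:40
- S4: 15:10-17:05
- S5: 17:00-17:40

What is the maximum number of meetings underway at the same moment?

Walk through starts and ends in time order (an end at T is processed before a start at T):
07:00 start S1 → 1
07:05 start S2 → 2
08:05 end S2 → 1
08:10 end S1 → 0
14:25 start S3 → 1
15:10 start S4 → 2
15:40 end S3 → 1
17:00 start S5 → 2
17:05 end S4 → 1
17:40 end S5 → 0
Peak is 2, at 07:05 (S1, S2).

2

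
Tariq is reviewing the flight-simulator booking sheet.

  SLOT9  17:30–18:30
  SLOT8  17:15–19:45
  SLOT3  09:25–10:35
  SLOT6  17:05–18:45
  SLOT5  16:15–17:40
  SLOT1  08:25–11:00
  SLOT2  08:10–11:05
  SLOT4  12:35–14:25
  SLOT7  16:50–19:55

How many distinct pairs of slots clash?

13

Two intervals overlap when each starts before the other ends.
Sorted by start: SLOT2, SLOT1, SLOT3, SLOT4, SLOT5, SLOT7, SLOT6, SLOT8, SLOT9.
SLOT1 starts before SLOT2 ends → SLOT2 and SLOT1 overlap.
SLOT3 starts before SLOT2 ends → SLOT2 and SLOT3 overlap.
SLOT4 starts after SLOT2 ends, so SLOT2 has no further overlaps.
SLOT3 starts before SLOT1 ends → SLOT1 and SLOT3 overlap.
SLOT4 starts after SLOT1 ends, so SLOT1 has no further overlaps.
SLOT4 starts after SLOT3 ends, so SLOT3 has no further overlaps.
SLOT5 starts after SLOT4 ends, so SLOT4 has no further overlaps.
SLOT7 starts before SLOT5 ends → SLOT5 and SLOT7 overlap.
SLOT6 starts before SLOT5 ends → SLOT5 and SLOT6 overlap.
SLOT8 starts before SLOT5 ends → SLOT5 and SLOT8 overlap.
SLOT9 starts before SLOT5 ends → SLOT5 and SLOT9 overlap.
SLOT6 starts before SLOT7 ends → SLOT7 and SLOT6 overlap.
SLOT8 starts before SLOT7 ends → SLOT7 and SLOT8 overlap.
SLOT9 starts before SLOT7 ends → SLOT7 and SLOT9 overlap.
SLOT8 starts before SLOT6 ends → SLOT6 and SLOT8 overlap.
SLOT9 starts before SLOT6 ends → SLOT6 and SLOT9 overlap.
SLOT9 starts before SLOT8 ends → SLOT8 and SLOT9 overlap.
Overlapping pairs: SLOT1 & SLOT2, SLOT1 & SLOT3, SLOT2 & SLOT3, SLOT5 & SLOT6, SLOT5 & SLOT7, SLOT5 & SLOT8, SLOT5 & SLOT9, SLOT6 & SLOT7, SLOT6 & SLOT8, SLOT6 & SLOT9, SLOT7 & SLOT8, SLOT7 & SLOT9, SLOT8 & SLOT9 — 13 in total.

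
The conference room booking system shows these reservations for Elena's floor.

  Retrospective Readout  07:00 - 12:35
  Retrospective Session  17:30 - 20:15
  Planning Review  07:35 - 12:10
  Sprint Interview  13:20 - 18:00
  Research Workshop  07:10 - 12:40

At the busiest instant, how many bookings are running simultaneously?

3

Sweep the timeline, counting +1 at each start and −1 at each end (ends before starts at a tie):
07:00 start Retrospective Readout → 1
07:10 start Research Workshop → 2
07:35 start Planning Review → 3
12:10 end Planning Review → 2
12:35 end Retrospective Readout → 1
12:40 end Research Workshop → 0
13:20 start Sprint Interview → 1
17:30 start Retrospective Session → 2
18:00 end Sprint Interview → 1
20:15 end Retrospective Session → 0
Peak is 3, at 07:35 (Planning Review, Research Workshop, Retrospective Readout).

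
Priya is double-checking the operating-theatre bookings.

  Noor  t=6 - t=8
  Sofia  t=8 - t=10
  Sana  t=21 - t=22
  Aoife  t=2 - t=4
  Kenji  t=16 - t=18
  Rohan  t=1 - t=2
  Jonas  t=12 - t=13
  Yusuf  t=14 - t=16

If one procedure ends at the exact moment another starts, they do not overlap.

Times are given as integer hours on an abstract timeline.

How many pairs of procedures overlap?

0

Sorted by start: Rohan, Aoife, Noor, Sofia, Jonas, Yusuf, Kenji, Sana.
Aoife starts exactly when Rohan ends (back-to-back, no overlap), so nothing later overlaps Rohan either.
Noor starts after Aoife ends, so nothing later overlaps Aoife either.
Sofia starts exactly when Noor ends (back-to-back, no overlap), so nothing later overlaps Noor either.
Jonas starts after Sofia ends, so nothing later overlaps Sofia either.
Yusuf starts after Jonas ends, so nothing later overlaps Jonas either.
Kenji starts exactly when Yusuf ends (back-to-back, no overlap), so nothing later overlaps Yusuf either.
Sana starts after Kenji ends.
No pair overlaps.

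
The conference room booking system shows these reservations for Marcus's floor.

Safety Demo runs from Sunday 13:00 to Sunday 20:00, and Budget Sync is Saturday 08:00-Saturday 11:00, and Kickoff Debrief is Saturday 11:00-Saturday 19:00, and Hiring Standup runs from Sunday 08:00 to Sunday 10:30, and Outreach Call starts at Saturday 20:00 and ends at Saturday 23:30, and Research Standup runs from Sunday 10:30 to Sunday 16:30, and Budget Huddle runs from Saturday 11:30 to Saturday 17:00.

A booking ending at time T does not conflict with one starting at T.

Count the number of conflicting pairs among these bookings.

2

Sorted by start: Budget Sync, Kickoff Debrief, Budget Huddle, Outreach Call, Hiring Standup, Research Standup, Safety Demo.
Kickoff Debrief starts exactly when Budget Sync ends (back-to-back, no overlap); Budget Sync is clear from here.
Budget Huddle starts before Kickoff Debrief ends → Kickoff Debrief and Budget Huddle overlap.
Outreach Call starts after Kickoff Debrief ends; Kickoff Debrief is clear from here.
Outreach Call starts after Budget Huddle ends; Budget Huddle is clear from here.
Hiring Standup starts after Outreach Call ends; Outreach Call is clear from here.
Research Standup starts exactly when Hiring Standup ends (back-to-back, no overlap); Hiring Standup is clear from here.
Safety Demo starts before Research Standup ends → Research Standup and Safety Demo overlap.
Overlapping pairs: Budget Huddle & Kickoff Debrief, Research Standup & Safety Demo — 2 in total.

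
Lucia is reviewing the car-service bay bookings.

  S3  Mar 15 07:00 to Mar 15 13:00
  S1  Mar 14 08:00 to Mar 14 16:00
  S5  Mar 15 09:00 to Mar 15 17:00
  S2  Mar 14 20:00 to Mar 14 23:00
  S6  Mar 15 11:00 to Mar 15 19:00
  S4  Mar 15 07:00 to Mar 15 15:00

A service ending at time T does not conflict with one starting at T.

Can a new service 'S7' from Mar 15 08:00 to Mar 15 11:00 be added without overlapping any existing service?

No — it overlaps S3, S4, S5

S1: ends Mar 14 16:00 at or before S7 starts Mar 15 08:00 → clear.
S2: ends Mar 14 23:00 at or before S7 starts Mar 15 08:00 → clear.
S3: starts Mar 15 07:00 before S7 ends Mar 15 11:00, and ends Mar 15 13:00 after S7 starts Mar 15 08:00 → overlap.
S4: starts Mar 15 07:00 before S7 ends Mar 15 11:00, and ends Mar 15 15:00 after S7 starts Mar 15 08:00 → overlap.
S5: starts Mar 15 09:00 before S7 ends Mar 15 11:00, and ends Mar 15 17:00 after S7 starts Mar 15 08:00 → overlap.
S6: starts Mar 15 11:00 at or after S7 ends Mar 15 11:00 → clear.
S7 overlaps S3, S4, S5.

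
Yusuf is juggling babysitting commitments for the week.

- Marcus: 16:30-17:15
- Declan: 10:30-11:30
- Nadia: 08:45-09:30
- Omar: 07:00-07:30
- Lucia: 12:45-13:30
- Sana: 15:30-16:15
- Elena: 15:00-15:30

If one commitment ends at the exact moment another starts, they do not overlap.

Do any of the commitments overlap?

Sorted by start: Omar, Nadia, Declan, Lucia, Elena, Sana, Marcus.
Nadia starts after Omar ends, so Omar has no further overlaps.
Declan starts after Nadia ends, so Nadia has no further overlaps.
Lucia starts after Declan ends, so Declan has no further overlaps.
Elena starts after Lucia ends, so Lucia has no further overlaps.
Sana starts exactly when Elena ends (back-to-back, no overlap), so Elena has no further overlaps.
Marcus starts after Sana ends.
Every pair is clear; the schedule has no overlaps.

No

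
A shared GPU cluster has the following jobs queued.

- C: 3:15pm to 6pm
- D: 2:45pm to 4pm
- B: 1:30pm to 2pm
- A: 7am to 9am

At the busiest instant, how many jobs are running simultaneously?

2

Sort all start/end points and keep a running count:
7am start A → 1
9am end A → 0
1:30pm start B → 1
2pm end B → 0
2:45pm start D → 1
3:15pm start C → 2
4pm end D → 1
6pm end C → 0
Peak is 2, at 3:15pm (C, D).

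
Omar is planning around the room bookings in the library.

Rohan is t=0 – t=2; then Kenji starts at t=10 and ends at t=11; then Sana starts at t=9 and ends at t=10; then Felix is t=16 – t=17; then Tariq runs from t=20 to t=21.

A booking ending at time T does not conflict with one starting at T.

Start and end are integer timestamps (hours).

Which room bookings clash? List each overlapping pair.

Sorted by start: Rohan, Sana, Kenji, Felix, Tariq.
Sana starts after Rohan ends, so nothing later overlaps Rohan either.
Kenji starts exactly when Sana ends (back-to-back, no overlap), so nothing later overlaps Sana either.
Felix starts after Kenji ends, so nothing later overlaps Kenji either.
Tariq starts after Felix ends.

no overlapping pairs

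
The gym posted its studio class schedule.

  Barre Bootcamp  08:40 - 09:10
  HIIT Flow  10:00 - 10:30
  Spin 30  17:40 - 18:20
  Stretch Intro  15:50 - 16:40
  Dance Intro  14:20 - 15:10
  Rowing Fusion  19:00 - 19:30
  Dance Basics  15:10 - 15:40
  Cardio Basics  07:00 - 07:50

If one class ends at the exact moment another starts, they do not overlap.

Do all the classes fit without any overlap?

Yes

Sorted by start: Cardio Basics, Barre Bootcamp, HIIT Flow, Dance Intro, Dance Basics, Stretch Intro, Spin 30, Rowing Fusion.
Barre Bootcamp starts after Cardio Basics ends — done with Cardio Basics.
HIIT Flow starts after Barre Bootcamp ends — done with Barre Bootcamp.
Dance Intro starts after HIIT Flow ends — done with HIIT Flow.
Dance Basics starts exactly when Dance Intro ends (back-to-back, no overlap) — done with Dance Intro.
Stretch Intro starts after Dance Basics ends — done with Dance Basics.
Spin 30 starts after Stretch Intro ends — done with Stretch Intro.
Rowing Fusion starts after Spin 30 ends.
Every pair is clear; the schedule has no overlaps.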